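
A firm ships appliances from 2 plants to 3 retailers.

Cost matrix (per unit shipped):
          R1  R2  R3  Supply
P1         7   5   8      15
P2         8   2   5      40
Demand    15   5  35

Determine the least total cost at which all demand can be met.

290

An optimal shipping plan:
  P1->R1: 15 × 7 = 105
  P2->R2: 5 × 2 = 10
  P2->R3: 35 × 5 = 175
Total = 105 + 10 + 175 = 290.
(Supply check: P1 ships 15; P2 ships 40.)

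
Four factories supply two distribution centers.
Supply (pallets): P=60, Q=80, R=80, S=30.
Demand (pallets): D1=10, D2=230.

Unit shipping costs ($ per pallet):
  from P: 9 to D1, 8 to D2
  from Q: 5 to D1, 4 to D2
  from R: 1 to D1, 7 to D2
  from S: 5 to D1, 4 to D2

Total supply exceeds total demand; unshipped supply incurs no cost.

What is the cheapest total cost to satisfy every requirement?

1340

A cheapest plan:
  P→D2: 50 pallets
  Q→D2: 80 pallets
  R→D1: 10 pallets
  R→D2: 70 pallets
  S→D2: 30 pallets
Total cost = $1340.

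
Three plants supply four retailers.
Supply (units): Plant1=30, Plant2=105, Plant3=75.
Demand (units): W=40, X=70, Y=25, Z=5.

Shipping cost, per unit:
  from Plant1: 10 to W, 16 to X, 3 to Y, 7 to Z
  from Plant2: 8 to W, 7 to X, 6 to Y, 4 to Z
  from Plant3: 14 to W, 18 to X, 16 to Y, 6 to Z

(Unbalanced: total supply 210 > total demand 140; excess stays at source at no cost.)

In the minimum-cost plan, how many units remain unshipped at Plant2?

0

An optimal plan:
  Plant1->W: 5 units
  Plant1->Y: 25 units
  Plant2->W: 35 units
  Plant2->X: 70 units
  Plant3->Z: 5 units
Total cost = 925.
Plant2 ships 105 of its 105, leaving 0.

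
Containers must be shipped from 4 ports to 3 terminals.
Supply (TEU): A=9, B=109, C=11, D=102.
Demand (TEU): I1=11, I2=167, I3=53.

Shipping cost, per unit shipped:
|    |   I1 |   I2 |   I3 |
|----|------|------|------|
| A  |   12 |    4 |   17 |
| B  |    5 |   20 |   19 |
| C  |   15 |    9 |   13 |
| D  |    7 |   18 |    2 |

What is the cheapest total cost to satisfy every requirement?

3138

An optimal shipping plan:
  A–I2: 9 × 4 = 36
  B–I1: 11 × 5 = 55
  B–I2: 98 × 20 = 1960
  C–I2: 11 × 9 = 99
  D–I2: 49 × 18 = 882
  D–I3: 53 × 2 = 106
Total = 36 + 55 + 1960 + 99 + 882 + 106 = 3138.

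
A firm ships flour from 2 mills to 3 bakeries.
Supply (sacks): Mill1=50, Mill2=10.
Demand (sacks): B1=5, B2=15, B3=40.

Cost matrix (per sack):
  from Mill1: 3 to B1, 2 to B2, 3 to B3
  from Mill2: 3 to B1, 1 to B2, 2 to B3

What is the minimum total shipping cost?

155

Optimal allocation:
  Mill1 to B1: 5 × 3 = 15
  Mill1 to B2: 15 × 2 = 30
  Mill1 to B3: 30 × 3 = 90
  Mill2 to B3: 10 × 2 = 20
Total = 15 + 30 + 90 + 20 = 155.
(Supply check: Mill1 ships 50; Mill2 ships 10.)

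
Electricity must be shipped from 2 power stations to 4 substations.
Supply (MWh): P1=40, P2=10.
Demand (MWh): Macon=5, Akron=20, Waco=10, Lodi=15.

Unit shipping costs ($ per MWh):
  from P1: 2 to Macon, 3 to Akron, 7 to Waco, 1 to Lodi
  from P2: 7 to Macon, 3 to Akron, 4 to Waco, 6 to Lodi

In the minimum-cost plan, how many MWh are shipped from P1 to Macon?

5

Solving gives:
  P1 to Macon: 5 × $2 = $10
  P1 to Akron: 20 × $3 = $60
  P1 to Lodi: 15 × $1 = $15
  P2 to Waco: 10 × $4 = $40
Total cost = $125.
So P1→Macon carries 5 MWh.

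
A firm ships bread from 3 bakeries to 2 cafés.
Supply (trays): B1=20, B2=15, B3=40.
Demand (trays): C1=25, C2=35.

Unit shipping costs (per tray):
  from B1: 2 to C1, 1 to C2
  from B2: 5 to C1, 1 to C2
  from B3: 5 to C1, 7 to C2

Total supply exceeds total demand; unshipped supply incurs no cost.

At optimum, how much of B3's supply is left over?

15

Minimum-cost shipments:
  B1→C2: 20 trays
  B2→C2: 15 trays
  B3→C1: 25 trays
Total cost = 160.
B3 ships 25 of its 40, leaving 15.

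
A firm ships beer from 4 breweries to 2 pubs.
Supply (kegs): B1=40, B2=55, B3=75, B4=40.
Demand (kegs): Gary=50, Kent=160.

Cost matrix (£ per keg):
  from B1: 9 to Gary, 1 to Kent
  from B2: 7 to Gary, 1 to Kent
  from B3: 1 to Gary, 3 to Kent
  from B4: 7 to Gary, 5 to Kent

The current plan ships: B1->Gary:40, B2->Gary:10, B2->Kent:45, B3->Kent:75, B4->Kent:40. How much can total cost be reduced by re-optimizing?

Current plan cost = 40·9 + 10·7 + 45·1 + 75·3 + 40·5 = £900.
Optimal plan:
  B1 to Kent: 40 × £1 = £40
  B2 to Kent: 55 × £1 = £55
  B3 to Gary: 50 × £1 = £50
  B3 to Kent: 25 × £3 = £75
  B4 to Kent: 40 × £5 = £200
Optimal cost = £420.
Saving = 900 − 420 = £480.

480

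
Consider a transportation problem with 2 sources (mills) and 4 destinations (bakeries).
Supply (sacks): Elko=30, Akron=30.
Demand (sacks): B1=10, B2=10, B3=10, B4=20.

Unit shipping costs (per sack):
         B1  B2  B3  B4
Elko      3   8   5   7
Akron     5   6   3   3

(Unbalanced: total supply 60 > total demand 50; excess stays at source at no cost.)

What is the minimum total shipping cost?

200

An optimal shipping plan:
  Elko to B1: 10 sacks
  Elko to B2: 10 sacks
  Akron to B3: 10 sacks
  Akron to B4: 20 sacks
Total cost = 200.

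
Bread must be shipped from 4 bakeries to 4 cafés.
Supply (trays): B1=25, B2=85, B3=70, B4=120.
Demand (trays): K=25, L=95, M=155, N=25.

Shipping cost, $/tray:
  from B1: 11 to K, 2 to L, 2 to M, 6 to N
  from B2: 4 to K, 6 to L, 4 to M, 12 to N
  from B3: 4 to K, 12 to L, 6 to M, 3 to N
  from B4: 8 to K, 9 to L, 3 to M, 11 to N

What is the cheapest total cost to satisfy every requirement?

An optimal shipping plan:
  B1->L: 25 × $2 = $50
  B2->L: 70 × $6 = $420
  B2->M: 15 × $4 = $60
  B3->K: 25 × $4 = $100
  B3->M: 20 × $6 = $120
  B3->N: 25 × $3 = $75
  B4->M: 120 × $3 = $360
Total = 50 + 420 + 60 + 100 + 120 + 75 + 360 = $1185.
(Supply check: B1 ships 25; B2 ships 85; B3 ships 70; B4 ships 120.)

1185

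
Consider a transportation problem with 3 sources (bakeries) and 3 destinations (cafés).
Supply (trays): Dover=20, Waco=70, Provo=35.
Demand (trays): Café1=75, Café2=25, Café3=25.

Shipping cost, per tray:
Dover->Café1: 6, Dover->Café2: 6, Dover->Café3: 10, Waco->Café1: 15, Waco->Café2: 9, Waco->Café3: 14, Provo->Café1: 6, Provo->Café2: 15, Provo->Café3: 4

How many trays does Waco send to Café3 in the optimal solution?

Optimal shipments:
  Dover→Café1: 20 × 6 = 120
  Waco→Café1: 45 × 15 = 675
  Waco→Café2: 25 × 9 = 225
  Provo→Café1: 10 × 6 = 60
  Provo→Café3: 25 × 4 = 100
Total cost = 1180.
The route Waco→Café3 is not used.

0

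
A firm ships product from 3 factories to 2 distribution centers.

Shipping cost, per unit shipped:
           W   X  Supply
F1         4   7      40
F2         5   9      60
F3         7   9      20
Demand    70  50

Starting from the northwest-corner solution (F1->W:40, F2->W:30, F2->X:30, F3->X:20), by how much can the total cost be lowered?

30

Current plan cost = 40·4 + 30·5 + 30·9 + 20·9 = 760.
Optimal plan:
  F1->W: 10 × 4 = 40
  F1->X: 30 × 7 = 210
  F2->W: 60 × 5 = 300
  F3->X: 20 × 9 = 180
Optimal cost = 730.
Saving = 760 − 730 = 30.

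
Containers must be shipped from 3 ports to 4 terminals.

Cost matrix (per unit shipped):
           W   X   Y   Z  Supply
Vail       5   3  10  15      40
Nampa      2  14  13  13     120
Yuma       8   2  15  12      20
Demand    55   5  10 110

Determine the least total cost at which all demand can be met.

Optimal allocation:
  Vail→X: 5 × 3 = 15
  Vail→Y: 10 × 10 = 100
  Vail→Z: 25 × 15 = 375
  Nampa→W: 55 × 2 = 110
  Nampa→Z: 65 × 13 = 845
  Yuma→Z: 20 × 12 = 240
Total = 15 + 100 + 375 + 110 + 845 + 240 = 1685.
(Supply check: Vail ships 40; Nampa ships 120; Yuma ships 20.)

1685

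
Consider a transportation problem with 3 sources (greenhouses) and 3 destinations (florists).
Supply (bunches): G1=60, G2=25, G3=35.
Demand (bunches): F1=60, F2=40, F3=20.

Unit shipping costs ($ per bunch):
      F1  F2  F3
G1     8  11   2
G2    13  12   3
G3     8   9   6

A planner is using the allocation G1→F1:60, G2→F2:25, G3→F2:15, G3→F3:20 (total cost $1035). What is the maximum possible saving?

120

Current plan cost = 60·8 + 25·12 + 15·9 + 20·6 = $1035.
Optimal plan:
  G1→F1: 60 bunches
  G2→F2: 5 bunches
  G2→F3: 20 bunches
  G3→F2: 35 bunches
Optimal cost = $915.
Saving = 1035 − 915 = $120.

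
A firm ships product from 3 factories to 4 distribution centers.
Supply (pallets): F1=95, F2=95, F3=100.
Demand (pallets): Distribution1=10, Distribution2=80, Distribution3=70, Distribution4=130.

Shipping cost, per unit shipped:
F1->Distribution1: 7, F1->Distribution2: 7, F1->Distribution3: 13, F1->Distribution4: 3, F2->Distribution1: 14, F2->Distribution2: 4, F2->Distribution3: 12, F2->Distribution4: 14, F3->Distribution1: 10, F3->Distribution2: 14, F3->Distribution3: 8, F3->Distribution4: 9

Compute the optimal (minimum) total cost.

1640

Optimal allocation:
  F1->Distribution4: 95 pallets
  F2->Distribution1: 10 pallets
  F2->Distribution2: 80 pallets
  F2->Distribution3: 5 pallets
  F3->Distribution3: 65 pallets
  F3->Distribution4: 35 pallets
Total cost = 1640.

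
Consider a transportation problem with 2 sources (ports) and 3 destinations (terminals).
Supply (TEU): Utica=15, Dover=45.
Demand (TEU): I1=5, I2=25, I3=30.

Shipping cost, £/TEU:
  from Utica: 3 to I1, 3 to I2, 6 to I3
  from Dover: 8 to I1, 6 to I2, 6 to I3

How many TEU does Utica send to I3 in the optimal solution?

Solving gives:
  Utica→I1: 5 × £3 = £15
  Utica→I2: 10 × £3 = £30
  Dover→I2: 15 × £6 = £90
  Dover→I3: 30 × £6 = £180
Total cost = £315.
The route Utica→I3 is not used.

0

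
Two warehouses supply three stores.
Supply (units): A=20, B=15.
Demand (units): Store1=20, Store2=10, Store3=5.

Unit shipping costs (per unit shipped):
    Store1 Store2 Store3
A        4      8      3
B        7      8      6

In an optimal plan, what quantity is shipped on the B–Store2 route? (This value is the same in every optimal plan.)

10

Optimal shipments:
  A–Store1: 15 × 4 = 60
  A–Store3: 5 × 3 = 15
  B–Store1: 5 × 7 = 35
  B–Store2: 10 × 8 = 80
Total cost = 190.
So B→Store2 carries 10 units.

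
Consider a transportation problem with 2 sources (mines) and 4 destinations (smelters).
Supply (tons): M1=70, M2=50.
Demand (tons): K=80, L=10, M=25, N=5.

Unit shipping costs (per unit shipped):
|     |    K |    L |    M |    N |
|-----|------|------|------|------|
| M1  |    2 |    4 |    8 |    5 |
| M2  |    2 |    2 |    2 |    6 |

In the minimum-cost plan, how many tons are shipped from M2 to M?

25

Solving gives:
  M1–K: 65 × 2 = 130
  M1–N: 5 × 5 = 25
  M2–K: 15 × 2 = 30
  M2–L: 10 × 2 = 20
  M2–M: 25 × 2 = 50
Total cost = 255.
So M2→M carries 25 tons.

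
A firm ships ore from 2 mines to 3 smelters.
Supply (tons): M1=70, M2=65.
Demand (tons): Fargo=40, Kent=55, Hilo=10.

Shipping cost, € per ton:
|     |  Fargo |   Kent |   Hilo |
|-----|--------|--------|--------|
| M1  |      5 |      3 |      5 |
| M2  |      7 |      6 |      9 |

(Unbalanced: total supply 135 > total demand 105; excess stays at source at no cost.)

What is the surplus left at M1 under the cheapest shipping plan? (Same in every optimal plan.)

An optimal plan:
  M1->Fargo: 5 × €5 = €25
  M1->Kent: 55 × €3 = €165
  M1->Hilo: 10 × €5 = €50
  M2->Fargo: 35 × €7 = €245
Total cost = €485.
M1 ships 70 of its 70, leaving 0.

0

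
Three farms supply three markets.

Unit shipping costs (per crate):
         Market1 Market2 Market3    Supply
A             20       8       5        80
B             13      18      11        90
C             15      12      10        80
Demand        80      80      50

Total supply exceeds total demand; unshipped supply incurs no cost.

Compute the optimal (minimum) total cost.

2130

A cheapest plan:
  A→Market2: 30 crates
  A→Market3: 50 crates
  B→Market1: 80 crates
  C→Market2: 50 crates
Total cost = 2130.
(Supply check: A ships 80; B ships 80; C ships 50.)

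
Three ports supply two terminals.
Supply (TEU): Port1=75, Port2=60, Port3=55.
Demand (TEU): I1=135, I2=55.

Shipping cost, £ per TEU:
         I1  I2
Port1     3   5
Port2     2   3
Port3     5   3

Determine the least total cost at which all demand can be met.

510

One minimum-cost allocation:
  Port1 to I1: 75 × £3 = £225
  Port2 to I1: 60 × £2 = £120
  Port3 to I2: 55 × £3 = £165
Total = 225 + 120 + 165 = £510.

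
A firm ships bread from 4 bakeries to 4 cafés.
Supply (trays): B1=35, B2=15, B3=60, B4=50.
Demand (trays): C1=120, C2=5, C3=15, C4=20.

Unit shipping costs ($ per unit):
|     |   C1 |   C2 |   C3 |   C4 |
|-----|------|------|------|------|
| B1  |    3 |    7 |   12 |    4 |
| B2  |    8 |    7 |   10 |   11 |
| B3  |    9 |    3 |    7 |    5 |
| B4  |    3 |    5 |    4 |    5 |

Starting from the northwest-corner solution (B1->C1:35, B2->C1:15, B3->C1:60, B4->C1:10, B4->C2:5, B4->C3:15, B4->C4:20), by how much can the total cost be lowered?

205

Current plan cost = 35·3 + 15·8 + 60·9 + 10·3 + 5·5 + 15·4 + 20·5 = $980.
Optimal plan:
  B1–C1: 35 × $3 = $105
  B2–C1: 15 × $8 = $120
  B3–C1: 20 × $9 = $180
  B3–C2: 5 × $3 = $15
  B3–C3: 15 × $7 = $105
  B3–C4: 20 × $5 = $100
  B4–C1: 50 × $3 = $150
Optimal cost = $775.
Saving = 980 − 775 = $205.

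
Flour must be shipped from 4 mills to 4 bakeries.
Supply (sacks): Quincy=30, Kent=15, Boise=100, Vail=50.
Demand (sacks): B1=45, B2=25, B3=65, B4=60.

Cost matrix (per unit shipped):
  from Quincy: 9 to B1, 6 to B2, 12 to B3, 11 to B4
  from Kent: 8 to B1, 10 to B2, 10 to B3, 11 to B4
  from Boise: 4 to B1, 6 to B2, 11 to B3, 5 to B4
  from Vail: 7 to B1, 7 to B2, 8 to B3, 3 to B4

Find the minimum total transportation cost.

1190

A cheapest plan:
  Quincy->B2: 25 × 6 = 150
  Quincy->B3: 5 × 12 = 60
  Kent->B3: 15 × 10 = 150
  Boise->B1: 45 × 4 = 180
  Boise->B4: 55 × 5 = 275
  Vail->B3: 45 × 8 = 360
  Vail->B4: 5 × 3 = 15
Total = 150 + 60 + 150 + 180 + 275 + 360 + 15 = 1190.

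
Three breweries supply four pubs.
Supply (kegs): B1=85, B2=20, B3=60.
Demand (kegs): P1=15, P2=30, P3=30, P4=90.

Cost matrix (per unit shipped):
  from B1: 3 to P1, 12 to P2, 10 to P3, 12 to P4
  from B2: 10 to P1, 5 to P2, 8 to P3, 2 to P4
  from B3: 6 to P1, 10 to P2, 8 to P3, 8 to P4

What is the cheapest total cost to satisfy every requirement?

1345

An optimal shipping plan:
  B1–P1: 15 × 3 = 45
  B1–P2: 30 × 12 = 360
  B1–P3: 30 × 10 = 300
  B1–P4: 10 × 12 = 120
  B2–P4: 20 × 2 = 40
  B3–P4: 60 × 8 = 480
Total = 45 + 360 + 300 + 120 + 40 + 480 = 1345.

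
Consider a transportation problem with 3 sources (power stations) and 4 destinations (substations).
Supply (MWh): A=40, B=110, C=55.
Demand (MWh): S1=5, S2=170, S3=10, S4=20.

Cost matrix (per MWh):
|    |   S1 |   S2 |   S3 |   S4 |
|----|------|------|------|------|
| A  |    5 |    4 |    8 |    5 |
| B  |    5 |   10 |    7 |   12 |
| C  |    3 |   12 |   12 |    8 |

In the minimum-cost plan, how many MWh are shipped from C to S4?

20

Optimal shipments:
  A to S2: 40 × 4 = 160
  B to S2: 100 × 10 = 1000
  B to S3: 10 × 7 = 70
  C to S1: 5 × 3 = 15
  C to S2: 30 × 12 = 360
  C to S4: 20 × 8 = 160
Total cost = 1765.
So C→S4 carries 20 MWh.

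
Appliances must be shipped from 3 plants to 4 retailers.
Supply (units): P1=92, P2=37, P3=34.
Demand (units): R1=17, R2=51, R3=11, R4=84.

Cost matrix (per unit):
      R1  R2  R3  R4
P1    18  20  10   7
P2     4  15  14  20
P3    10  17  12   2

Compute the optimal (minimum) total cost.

Optimal allocation:
  P1–R2: 31 × 20 = 620
  P1–R3: 11 × 10 = 110
  P1–R4: 50 × 7 = 350
  P2–R1: 17 × 4 = 68
  P2–R2: 20 × 15 = 300
  P3–R4: 34 × 2 = 68
Total = 620 + 110 + 350 + 68 + 300 + 68 = 1516.

1516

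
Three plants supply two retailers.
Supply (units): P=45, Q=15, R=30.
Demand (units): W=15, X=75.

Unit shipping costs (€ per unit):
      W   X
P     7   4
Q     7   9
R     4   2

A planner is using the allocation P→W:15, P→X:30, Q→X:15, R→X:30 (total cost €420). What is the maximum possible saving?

Current plan cost = 15·7 + 30·4 + 15·9 + 30·2 = €420.
Optimal plan:
  P→X: 45 units
  Q→W: 15 units
  R→X: 30 units
Optimal cost = €345.
Saving = 420 − 345 = €75.

75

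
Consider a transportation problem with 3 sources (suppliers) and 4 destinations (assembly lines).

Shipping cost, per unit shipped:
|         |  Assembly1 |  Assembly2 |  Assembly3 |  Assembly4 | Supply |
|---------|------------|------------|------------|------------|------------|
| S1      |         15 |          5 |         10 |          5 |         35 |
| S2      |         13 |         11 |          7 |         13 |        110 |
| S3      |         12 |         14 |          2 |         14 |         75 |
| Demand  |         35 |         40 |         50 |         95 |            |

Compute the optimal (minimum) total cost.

An optimal shipping plan:
  S1 to Assembly4: 35 × 5 = 175
  S2 to Assembly1: 10 × 13 = 130
  S2 to Assembly2: 40 × 11 = 440
  S2 to Assembly4: 60 × 13 = 780
  S3 to Assembly1: 25 × 12 = 300
  S3 to Assembly3: 50 × 2 = 100
Total = 175 + 130 + 440 + 780 + 300 + 100 = 1925.

1925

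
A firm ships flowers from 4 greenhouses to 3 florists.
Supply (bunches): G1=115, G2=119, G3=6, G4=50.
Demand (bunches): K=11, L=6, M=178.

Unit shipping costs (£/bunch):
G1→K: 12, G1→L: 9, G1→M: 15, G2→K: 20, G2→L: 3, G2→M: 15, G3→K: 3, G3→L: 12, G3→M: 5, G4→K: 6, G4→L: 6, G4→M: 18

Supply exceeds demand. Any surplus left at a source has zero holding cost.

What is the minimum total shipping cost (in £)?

2694

An optimal shipping plan:
  G1 to M: 115 × £15 = £1725
  G2 to L: 6 × £3 = £18
  G2 to M: 57 × £15 = £855
  G3 to M: 6 × £5 = £30
  G4 to K: 11 × £6 = £66
Total = 1725 + 18 + 855 + 30 + 66 = £2694.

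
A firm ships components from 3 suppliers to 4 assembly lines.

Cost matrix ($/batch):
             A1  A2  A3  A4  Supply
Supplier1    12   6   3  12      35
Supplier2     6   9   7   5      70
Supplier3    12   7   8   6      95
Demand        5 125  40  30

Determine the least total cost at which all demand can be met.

1255

One minimum-cost allocation:
  Supplier1→A3: 35 × $3 = $105
  Supplier2→A1: 5 × $6 = $30
  Supplier2→A2: 30 × $9 = $270
  Supplier2→A3: 5 × $7 = $35
  Supplier2→A4: 30 × $5 = $150
  Supplier3→A2: 95 × $7 = $665
Total = 105 + 30 + 270 + 35 + 150 + 665 = $1255.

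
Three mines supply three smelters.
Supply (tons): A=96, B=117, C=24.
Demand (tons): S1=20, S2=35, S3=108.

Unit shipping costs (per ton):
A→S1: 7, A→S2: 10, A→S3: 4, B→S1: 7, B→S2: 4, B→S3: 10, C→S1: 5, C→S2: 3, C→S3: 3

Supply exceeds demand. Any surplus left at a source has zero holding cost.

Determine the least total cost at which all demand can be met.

A cheapest plan:
  A->S3: 96 tons
  B->S1: 8 tons
  B->S2: 35 tons
  C->S1: 12 tons
  C->S3: 12 tons
Total cost = 676.

676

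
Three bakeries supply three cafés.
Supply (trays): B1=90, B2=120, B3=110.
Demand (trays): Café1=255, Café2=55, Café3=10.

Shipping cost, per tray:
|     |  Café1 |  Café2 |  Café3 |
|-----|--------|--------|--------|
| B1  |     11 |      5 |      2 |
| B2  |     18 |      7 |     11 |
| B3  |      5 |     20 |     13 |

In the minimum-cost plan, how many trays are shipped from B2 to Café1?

The minimum-cost plan:
  B1–Café1: 80 trays
  B1–Café3: 10 trays
  B2–Café1: 65 trays
  B2–Café2: 55 trays
  B3–Café1: 110 trays
Total cost = 3005.
So B2→Café1 carries 65 trays.

65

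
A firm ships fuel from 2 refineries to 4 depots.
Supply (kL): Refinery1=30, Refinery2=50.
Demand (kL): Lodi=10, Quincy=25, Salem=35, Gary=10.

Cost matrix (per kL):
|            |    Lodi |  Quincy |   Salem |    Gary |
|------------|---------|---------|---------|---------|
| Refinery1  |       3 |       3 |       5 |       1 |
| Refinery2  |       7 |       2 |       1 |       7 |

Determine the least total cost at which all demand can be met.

135

A cheapest plan:
  Refinery1→Lodi: 10 kL
  Refinery1→Quincy: 10 kL
  Refinery1→Gary: 10 kL
  Refinery2→Quincy: 15 kL
  Refinery2→Salem: 35 kL
Total cost = 135.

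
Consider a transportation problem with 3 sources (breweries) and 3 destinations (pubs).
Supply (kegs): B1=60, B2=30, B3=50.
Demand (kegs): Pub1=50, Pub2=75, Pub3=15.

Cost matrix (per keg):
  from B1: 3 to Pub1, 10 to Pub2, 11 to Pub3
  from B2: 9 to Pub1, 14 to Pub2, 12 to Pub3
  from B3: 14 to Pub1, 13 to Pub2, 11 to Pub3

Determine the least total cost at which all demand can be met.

1290

One minimum-cost allocation:
  B1→Pub1: 50 × 3 = 150
  B1→Pub2: 10 × 10 = 100
  B2→Pub2: 15 × 14 = 210
  B2→Pub3: 15 × 12 = 180
  B3→Pub2: 50 × 13 = 650
Total = 150 + 100 + 210 + 180 + 650 = 1290.
(Supply check: B1 ships 60; B2 ships 30; B3 ships 50.)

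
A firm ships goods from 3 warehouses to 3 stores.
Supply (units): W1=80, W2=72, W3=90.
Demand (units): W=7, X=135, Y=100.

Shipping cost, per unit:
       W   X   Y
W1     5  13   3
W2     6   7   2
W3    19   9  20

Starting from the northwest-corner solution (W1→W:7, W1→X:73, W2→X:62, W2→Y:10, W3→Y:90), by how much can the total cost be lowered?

Current plan cost = 7·5 + 73·13 + 62·7 + 10·2 + 90·20 = 3238.
Optimal plan:
  W1–W: 7 × 5 = 35
  W1–Y: 73 × 3 = 219
  W2–X: 45 × 7 = 315
  W2–Y: 27 × 2 = 54
  W3–X: 90 × 9 = 810
Optimal cost = 1433.
Saving = 3238 − 1433 = 1805.

1805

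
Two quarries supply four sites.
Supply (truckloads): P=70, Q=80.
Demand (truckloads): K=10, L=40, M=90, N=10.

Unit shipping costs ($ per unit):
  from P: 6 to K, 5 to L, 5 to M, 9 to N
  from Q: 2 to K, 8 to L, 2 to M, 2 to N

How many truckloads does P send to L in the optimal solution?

40

Solving gives:
  P→L: 40 × $5 = $200
  P→M: 30 × $5 = $150
  Q→K: 10 × $2 = $20
  Q→M: 60 × $2 = $120
  Q→N: 10 × $2 = $20
Total cost = $510.
So P→L carries 40 truckloads.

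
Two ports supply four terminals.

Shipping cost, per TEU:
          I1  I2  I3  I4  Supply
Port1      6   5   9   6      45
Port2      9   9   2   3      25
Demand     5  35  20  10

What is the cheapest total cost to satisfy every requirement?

An optimal shipping plan:
  Port1–I1: 5 × 6 = 30
  Port1–I2: 35 × 5 = 175
  Port1–I4: 5 × 6 = 30
  Port2–I3: 20 × 2 = 40
  Port2–I4: 5 × 3 = 15
Total = 30 + 175 + 30 + 40 + 15 = 290.

290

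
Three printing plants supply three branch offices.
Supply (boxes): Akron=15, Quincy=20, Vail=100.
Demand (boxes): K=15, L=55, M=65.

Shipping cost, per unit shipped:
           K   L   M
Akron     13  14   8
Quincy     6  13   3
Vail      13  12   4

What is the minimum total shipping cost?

1035

An optimal shipping plan:
  Akron->L: 15 × 14 = 210
  Quincy->K: 15 × 6 = 90
  Quincy->M: 5 × 3 = 15
  Vail->L: 40 × 12 = 480
  Vail->M: 60 × 4 = 240
Total = 210 + 90 + 15 + 480 + 240 = 1035.
(Supply check: Akron ships 15; Quincy ships 20; Vail ships 100.)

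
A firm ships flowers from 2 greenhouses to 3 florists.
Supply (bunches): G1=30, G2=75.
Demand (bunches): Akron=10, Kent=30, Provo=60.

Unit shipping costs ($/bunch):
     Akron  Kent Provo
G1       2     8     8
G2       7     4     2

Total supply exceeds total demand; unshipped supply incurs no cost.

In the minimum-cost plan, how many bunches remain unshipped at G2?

Minimum-cost shipments:
  G1→Akron: 10 bunches
  G1→Kent: 15 bunches
  G2→Kent: 15 bunches
  G2→Provo: 60 bunches
Total cost = $320.
G2 ships 75 of its 75, leaving 0.

0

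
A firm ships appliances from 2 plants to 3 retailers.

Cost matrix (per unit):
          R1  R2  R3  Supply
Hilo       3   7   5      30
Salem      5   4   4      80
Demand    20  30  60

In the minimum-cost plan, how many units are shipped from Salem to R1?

Optimal shipments:
  Hilo→R1: 20 × 3 = 60
  Hilo→R3: 10 × 5 = 50
  Salem→R2: 30 × 4 = 120
  Salem→R3: 50 × 4 = 200
Total cost = 430.
The route Salem→R1 is not used.

0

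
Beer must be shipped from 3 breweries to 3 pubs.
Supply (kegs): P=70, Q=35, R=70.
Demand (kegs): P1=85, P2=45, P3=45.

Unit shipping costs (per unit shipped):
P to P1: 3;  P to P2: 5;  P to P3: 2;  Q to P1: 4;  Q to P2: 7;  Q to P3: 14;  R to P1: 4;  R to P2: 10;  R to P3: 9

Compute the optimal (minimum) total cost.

An optimal shipping plan:
  P to P2: 25 × 5 = 125
  P to P3: 45 × 2 = 90
  Q to P1: 15 × 4 = 60
  Q to P2: 20 × 7 = 140
  R to P1: 70 × 4 = 280
Total = 125 + 90 + 60 + 140 + 280 = 695.

695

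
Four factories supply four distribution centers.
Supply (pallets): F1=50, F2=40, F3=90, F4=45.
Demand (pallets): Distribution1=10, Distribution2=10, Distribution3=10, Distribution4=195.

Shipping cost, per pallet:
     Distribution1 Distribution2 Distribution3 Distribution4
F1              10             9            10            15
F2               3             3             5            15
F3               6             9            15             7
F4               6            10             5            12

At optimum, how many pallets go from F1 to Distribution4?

50

Optimal shipments:
  F1→Distribution4: 50 × 15 = 750
  F2→Distribution1: 10 × 3 = 30
  F2→Distribution2: 10 × 3 = 30
  F2→Distribution3: 10 × 5 = 50
  F2→Distribution4: 10 × 15 = 150
  F3→Distribution4: 90 × 7 = 630
  F4→Distribution4: 45 × 12 = 540
Total cost = 2180.
So F1→Distribution4 carries 50 pallets.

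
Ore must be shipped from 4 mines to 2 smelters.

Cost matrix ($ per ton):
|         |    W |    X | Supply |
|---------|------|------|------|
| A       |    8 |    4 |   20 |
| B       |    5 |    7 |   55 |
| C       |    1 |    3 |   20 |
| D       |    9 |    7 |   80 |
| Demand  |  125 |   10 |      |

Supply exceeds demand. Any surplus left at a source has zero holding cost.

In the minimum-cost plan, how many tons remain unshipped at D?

An optimal plan:
  A→W: 10 tons
  A→X: 10 tons
  B→W: 55 tons
  C→W: 20 tons
  D→W: 40 tons
Total cost = $775.
D ships 40 of its 80, leaving 40.

40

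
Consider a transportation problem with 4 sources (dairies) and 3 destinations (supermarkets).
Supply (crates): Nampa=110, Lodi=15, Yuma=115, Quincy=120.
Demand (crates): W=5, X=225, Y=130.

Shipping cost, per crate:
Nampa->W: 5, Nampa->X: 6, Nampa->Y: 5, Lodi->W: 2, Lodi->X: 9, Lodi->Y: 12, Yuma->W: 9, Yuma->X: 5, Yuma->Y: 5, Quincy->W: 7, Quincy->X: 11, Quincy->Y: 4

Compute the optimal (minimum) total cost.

One minimum-cost allocation:
  Nampa→X: 100 × 6 = 600
  Nampa→Y: 10 × 5 = 50
  Lodi→W: 5 × 2 = 10
  Lodi→X: 10 × 9 = 90
  Yuma→X: 115 × 5 = 575
  Quincy→Y: 120 × 4 = 480
Total = 600 + 50 + 10 + 90 + 575 + 480 = 1805.
(Supply check: Nampa ships 110; Lodi ships 15; Yuma ships 115; Quincy ships 120.)

1805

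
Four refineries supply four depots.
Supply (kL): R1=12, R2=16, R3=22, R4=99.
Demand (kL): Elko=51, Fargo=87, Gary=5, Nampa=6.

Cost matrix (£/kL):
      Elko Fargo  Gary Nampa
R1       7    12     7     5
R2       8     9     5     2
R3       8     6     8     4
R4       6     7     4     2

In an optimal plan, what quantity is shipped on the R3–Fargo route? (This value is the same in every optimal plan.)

22

Optimal shipments:
  R1->Elko: 12 × £7 = £84
  R2->Elko: 5 × £8 = £40
  R2->Gary: 5 × £5 = £25
  R2->Nampa: 6 × £2 = £12
  R3->Fargo: 22 × £6 = £132
  R4->Elko: 34 × £6 = £204
  R4->Fargo: 65 × £7 = £455
Total cost = £952.
So R3→Fargo carries 22 kL.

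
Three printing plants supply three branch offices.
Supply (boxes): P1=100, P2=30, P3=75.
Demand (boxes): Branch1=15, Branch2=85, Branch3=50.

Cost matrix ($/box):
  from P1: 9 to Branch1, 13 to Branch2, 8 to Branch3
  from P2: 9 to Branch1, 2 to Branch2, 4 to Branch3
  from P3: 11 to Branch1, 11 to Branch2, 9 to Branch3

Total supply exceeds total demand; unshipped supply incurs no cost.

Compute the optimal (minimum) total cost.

Optimal allocation:
  P1 to Branch1: 15 × $9 = $135
  P1 to Branch3: 50 × $8 = $400
  P2 to Branch2: 30 × $2 = $60
  P3 to Branch2: 55 × $11 = $605
Total = 135 + 400 + 60 + 605 = $1200.

1200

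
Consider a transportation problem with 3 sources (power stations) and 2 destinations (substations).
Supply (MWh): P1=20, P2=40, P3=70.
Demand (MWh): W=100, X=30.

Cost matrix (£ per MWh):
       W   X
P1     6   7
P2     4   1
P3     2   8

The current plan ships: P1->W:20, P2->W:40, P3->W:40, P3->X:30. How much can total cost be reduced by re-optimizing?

270

Current plan cost = 20·6 + 40·4 + 40·2 + 30·8 = £600.
Optimal plan:
  P1→W: 20 × £6 = £120
  P2→W: 10 × £4 = £40
  P2→X: 30 × £1 = £30
  P3→W: 70 × £2 = £140
Optimal cost = £330.
Saving = 600 − 330 = £270.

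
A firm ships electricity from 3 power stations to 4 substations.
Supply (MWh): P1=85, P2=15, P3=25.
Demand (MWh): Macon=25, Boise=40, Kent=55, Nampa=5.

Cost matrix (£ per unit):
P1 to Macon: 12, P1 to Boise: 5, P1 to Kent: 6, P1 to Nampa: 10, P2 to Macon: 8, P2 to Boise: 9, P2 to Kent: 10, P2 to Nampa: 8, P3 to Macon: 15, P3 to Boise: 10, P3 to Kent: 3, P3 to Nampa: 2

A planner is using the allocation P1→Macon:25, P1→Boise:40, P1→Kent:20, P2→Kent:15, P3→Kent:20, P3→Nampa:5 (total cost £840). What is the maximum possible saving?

120

Current plan cost = 25·12 + 40·5 + 20·6 + 15·10 + 20·3 + 5·2 = £840.
Optimal plan:
  P1→Macon: 10 × £12 = £120
  P1→Boise: 40 × £5 = £200
  P1→Kent: 35 × £6 = £210
  P2→Macon: 15 × £8 = £120
  P3→Kent: 20 × £3 = £60
  P3→Nampa: 5 × £2 = £10
Optimal cost = £720.
Saving = 840 − 720 = £120.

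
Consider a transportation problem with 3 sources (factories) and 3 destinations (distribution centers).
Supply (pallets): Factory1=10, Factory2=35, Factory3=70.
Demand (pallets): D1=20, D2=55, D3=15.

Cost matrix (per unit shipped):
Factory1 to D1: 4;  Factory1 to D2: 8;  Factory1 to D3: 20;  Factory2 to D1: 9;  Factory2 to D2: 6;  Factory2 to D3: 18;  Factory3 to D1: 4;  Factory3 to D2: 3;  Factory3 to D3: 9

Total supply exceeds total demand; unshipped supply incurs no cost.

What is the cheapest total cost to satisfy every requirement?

Optimal allocation:
  Factory1→D1: 10 pallets
  Factory2→D2: 10 pallets
  Factory3→D1: 10 pallets
  Factory3→D2: 45 pallets
  Factory3→D3: 15 pallets
Total cost = 410.
(Supply check: Factory1 ships 10; Factory2 ships 10; Factory3 ships 70.)

410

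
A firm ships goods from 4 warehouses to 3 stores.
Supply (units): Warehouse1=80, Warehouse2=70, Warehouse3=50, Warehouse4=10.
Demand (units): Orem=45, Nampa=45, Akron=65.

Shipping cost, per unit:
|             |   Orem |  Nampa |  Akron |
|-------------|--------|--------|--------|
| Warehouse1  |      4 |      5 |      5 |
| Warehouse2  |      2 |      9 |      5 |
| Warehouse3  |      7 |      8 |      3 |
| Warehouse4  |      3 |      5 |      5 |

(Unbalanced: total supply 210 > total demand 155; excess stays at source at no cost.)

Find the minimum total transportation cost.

Optimal allocation:
  Warehouse1–Nampa: 45 × 5 = 225
  Warehouse1–Akron: 15 × 5 = 75
  Warehouse2–Orem: 45 × 2 = 90
  Warehouse3–Akron: 50 × 3 = 150
Total = 225 + 75 + 90 + 150 = 540.
(Supply check: Warehouse1 ships 60; Warehouse2 ships 45; Warehouse3 ships 50; Warehouse4 ships 0.)

540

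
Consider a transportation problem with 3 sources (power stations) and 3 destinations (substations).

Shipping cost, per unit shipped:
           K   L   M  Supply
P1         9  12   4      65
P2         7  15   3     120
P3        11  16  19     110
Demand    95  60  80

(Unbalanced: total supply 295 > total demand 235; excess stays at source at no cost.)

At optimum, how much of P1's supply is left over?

0

Minimum-cost shipments:
  P1→L: 60 MWh
  P1→M: 5 MWh
  P2→K: 45 MWh
  P2→M: 75 MWh
  P3→K: 50 MWh
Total cost = 1830.
P1 ships 65 of its 65, leaving 0.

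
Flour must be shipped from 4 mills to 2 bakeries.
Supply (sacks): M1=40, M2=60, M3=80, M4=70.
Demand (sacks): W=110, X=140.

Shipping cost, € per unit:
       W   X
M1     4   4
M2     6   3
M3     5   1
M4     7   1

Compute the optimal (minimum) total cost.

710

Optimal allocation:
  M1->W: 40 sacks
  M2->W: 60 sacks
  M3->W: 10 sacks
  M3->X: 70 sacks
  M4->X: 70 sacks
Total cost = €710.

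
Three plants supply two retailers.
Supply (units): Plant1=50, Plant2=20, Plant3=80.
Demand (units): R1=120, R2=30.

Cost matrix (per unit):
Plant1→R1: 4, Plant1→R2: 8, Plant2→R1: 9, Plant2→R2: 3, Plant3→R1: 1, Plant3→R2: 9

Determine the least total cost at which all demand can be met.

An optimal shipping plan:
  Plant1→R1: 40 × 4 = 160
  Plant1→R2: 10 × 8 = 80
  Plant2→R2: 20 × 3 = 60
  Plant3→R1: 80 × 1 = 80
Total = 160 + 80 + 60 + 80 = 380.

380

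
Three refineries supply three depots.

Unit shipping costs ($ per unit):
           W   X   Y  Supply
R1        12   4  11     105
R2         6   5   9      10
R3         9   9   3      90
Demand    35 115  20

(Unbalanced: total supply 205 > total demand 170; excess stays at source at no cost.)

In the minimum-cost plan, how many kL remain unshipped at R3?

35

Minimum-cost shipments:
  R1→X: 105 kL
  R2→X: 10 kL
  R3→W: 35 kL
  R3→Y: 20 kL
Total cost = $845.
R3 ships 55 of its 90, leaving 35.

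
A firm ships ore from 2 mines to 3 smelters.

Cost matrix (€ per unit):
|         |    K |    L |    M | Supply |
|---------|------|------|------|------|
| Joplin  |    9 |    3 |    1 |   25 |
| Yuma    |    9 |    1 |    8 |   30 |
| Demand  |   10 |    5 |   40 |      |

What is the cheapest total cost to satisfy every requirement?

An optimal shipping plan:
  Joplin to M: 25 × €1 = €25
  Yuma to K: 10 × €9 = €90
  Yuma to L: 5 × €1 = €5
  Yuma to M: 15 × €8 = €120
Total = 25 + 90 + 5 + 120 = €240.

240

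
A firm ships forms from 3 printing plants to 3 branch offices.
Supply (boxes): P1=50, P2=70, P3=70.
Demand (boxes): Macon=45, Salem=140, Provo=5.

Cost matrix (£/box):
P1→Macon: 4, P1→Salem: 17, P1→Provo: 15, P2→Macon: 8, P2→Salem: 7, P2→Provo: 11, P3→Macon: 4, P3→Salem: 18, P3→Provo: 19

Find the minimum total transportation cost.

An optimal shipping plan:
  P1->Salem: 45 boxes
  P1->Provo: 5 boxes
  P2->Salem: 70 boxes
  P3->Macon: 45 boxes
  P3->Salem: 25 boxes
Total cost = £1960.

1960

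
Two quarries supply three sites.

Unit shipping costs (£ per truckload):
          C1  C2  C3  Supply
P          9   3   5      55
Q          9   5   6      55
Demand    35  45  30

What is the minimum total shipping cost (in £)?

620

A cheapest plan:
  P to C2: 45 × £3 = £135
  P to C3: 10 × £5 = £50
  Q to C1: 35 × £9 = £315
  Q to C3: 20 × £6 = £120
Total = 135 + 50 + 315 + 120 = £620.
(Supply check: P ships 55; Q ships 55.)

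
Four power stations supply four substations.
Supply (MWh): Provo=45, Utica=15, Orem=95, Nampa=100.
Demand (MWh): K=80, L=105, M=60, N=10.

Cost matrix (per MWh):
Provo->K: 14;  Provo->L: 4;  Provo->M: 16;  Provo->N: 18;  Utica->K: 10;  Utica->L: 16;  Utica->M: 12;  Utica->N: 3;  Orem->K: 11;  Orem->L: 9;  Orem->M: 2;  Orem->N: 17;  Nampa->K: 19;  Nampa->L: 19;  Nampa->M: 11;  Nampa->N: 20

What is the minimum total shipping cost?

2570

Optimal allocation:
  Provo->L: 45 × 4 = 180
  Utica->K: 5 × 10 = 50
  Utica->N: 10 × 3 = 30
  Orem->L: 60 × 9 = 540
  Orem->M: 35 × 2 = 70
  Nampa->K: 75 × 19 = 1425
  Nampa->M: 25 × 11 = 275
Total = 180 + 50 + 30 + 540 + 70 + 1425 + 275 = 2570.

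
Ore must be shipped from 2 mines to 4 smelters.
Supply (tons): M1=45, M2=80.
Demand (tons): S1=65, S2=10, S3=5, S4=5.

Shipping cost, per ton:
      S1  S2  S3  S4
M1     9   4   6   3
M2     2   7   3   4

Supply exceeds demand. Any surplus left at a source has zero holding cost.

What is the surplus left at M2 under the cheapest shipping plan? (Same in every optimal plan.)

An optimal plan:
  M1 to S2: 10 × 4 = 40
  M1 to S4: 5 × 3 = 15
  M2 to S1: 65 × 2 = 130
  M2 to S3: 5 × 3 = 15
Total cost = 200.
M2 ships 70 of its 80, leaving 10.

10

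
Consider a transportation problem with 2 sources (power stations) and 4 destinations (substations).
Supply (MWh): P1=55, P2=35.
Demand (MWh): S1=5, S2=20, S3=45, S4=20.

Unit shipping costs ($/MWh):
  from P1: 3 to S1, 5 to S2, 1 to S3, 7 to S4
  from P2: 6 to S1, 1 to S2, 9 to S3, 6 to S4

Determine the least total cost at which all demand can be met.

205

One minimum-cost allocation:
  P1–S1: 5 × $3 = $15
  P1–S3: 45 × $1 = $45
  P1–S4: 5 × $7 = $35
  P2–S2: 20 × $1 = $20
  P2–S4: 15 × $6 = $90
Total = 15 + 45 + 35 + 20 + 90 = $205.
(Supply check: P1 ships 55; P2 ships 35.)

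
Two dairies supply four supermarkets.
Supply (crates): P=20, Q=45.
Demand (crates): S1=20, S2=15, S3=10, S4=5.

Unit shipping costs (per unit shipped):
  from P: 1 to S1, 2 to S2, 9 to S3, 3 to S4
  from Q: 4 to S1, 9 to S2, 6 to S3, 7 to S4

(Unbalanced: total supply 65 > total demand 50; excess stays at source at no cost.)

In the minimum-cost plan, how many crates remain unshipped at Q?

Minimum-cost shipments:
  P to S2: 15 crates
  P to S4: 5 crates
  Q to S1: 20 crates
  Q to S3: 10 crates
Total cost = 185.
Q ships 30 of its 45, leaving 15.

15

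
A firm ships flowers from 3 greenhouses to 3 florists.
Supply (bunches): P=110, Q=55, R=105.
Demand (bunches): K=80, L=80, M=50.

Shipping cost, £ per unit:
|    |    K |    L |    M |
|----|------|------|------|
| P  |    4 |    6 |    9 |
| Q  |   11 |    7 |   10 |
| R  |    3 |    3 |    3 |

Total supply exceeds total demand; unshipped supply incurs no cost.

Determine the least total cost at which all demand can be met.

A cheapest plan:
  P→K: 80 × £4 = £320
  P→L: 25 × £6 = £150
  R→L: 55 × £3 = £165
  R→M: 50 × £3 = £150
Total = 320 + 150 + 165 + 150 = £785.
(Supply check: P ships 105; Q ships 0; R ships 105.)

785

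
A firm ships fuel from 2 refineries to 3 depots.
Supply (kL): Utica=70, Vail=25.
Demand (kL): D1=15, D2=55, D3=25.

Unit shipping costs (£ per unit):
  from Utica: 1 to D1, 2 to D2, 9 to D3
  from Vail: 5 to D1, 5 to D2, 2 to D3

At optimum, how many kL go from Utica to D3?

Optimal shipments:
  Utica->D1: 15 × £1 = £15
  Utica->D2: 55 × £2 = £110
  Vail->D3: 25 × £2 = £50
Total cost = £175.
The route Utica→D3 is not used.

0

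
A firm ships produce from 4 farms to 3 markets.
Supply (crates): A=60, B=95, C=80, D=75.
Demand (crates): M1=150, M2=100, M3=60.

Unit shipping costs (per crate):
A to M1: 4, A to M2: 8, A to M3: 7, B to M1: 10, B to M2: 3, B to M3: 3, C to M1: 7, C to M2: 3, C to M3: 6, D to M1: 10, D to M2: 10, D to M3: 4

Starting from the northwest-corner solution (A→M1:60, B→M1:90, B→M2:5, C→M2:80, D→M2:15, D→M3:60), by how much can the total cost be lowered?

Current plan cost = 60·4 + 90·10 + 5·3 + 80·3 + 15·10 + 60·4 = 1785.
Optimal plan:
  A->M1: 60 crates
  B->M2: 95 crates
  C->M1: 75 crates
  C->M2: 5 crates
  D->M1: 15 crates
  D->M3: 60 crates
Optimal cost = 1455.
Saving = 1785 − 1455 = 330.

330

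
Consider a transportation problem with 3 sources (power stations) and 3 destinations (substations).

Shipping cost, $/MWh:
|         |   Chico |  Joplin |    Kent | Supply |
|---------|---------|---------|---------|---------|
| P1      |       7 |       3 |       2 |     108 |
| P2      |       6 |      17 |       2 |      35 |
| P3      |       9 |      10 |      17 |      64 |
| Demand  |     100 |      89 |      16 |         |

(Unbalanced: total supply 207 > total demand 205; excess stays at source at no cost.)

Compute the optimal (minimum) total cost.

1088

Optimal allocation:
  P1–Chico: 3 × $7 = $21
  P1–Joplin: 89 × $3 = $267
  P1–Kent: 16 × $2 = $32
  P2–Chico: 35 × $6 = $210
  P3–Chico: 62 × $9 = $558
Total = 21 + 267 + 32 + 210 + 558 = $1088.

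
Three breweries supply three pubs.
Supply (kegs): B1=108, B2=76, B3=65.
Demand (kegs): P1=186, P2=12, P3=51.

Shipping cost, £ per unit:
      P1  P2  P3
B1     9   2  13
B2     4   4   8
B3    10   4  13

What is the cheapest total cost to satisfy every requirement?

An optimal shipping plan:
  B1–P1: 96 × £9 = £864
  B1–P2: 12 × £2 = £24
  B2–P1: 76 × £4 = £304
  B3–P1: 14 × £10 = £140
  B3–P3: 51 × £13 = £663
Total = 864 + 24 + 304 + 140 + 663 = £1995.
(Supply check: B1 ships 108; B2 ships 76; B3 ships 65.)

1995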